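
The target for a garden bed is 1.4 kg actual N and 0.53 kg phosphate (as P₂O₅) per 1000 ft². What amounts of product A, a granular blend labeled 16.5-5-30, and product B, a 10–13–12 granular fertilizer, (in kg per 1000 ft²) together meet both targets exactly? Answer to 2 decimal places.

7.84 kg product A, 1.06 kg product B

Per-1000 ft² balance (a = product A, b = product B):
N: 0.165·a + 0.1·b = 1.4
P₂O₅: 0.05·a + 0.13·b = 0.53
Solving simultaneously: a = 7.84195, b = 1.06079.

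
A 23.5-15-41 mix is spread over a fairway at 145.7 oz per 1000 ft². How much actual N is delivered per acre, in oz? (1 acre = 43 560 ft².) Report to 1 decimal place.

1491.5 oz N per acre

nitrogen per 1000 ft² = 145.7 × 23.5% = 34.2395 oz.
Convert to per acre: 34.2395 × 43.56 = 1491.47 oz.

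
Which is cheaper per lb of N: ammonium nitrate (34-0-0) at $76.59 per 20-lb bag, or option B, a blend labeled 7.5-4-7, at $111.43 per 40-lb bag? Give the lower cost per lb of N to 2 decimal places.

ammonium nitrate: N per bag = 20 × 34% = 6.8 lb; cost = 76.59 / 6.8 = $11.2632/lb N.
option B: N per bag = 40 × 7.5% = 3 lb; cost = 111.43 / 3 = $37.1433/lb N.
ammonium nitrate is cheaper.

$11.26 per lb N (ammonium nitrate)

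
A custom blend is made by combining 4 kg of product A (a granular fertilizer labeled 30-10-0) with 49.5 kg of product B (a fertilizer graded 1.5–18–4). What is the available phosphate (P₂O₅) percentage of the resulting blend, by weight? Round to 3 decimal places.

17.402% P₂O₅

Total mass = 4 + 49.5 = 53.5 kg.
P₂O₅ mass = 10%×4 + 18%×49.5 = 9.31 kg.
% P₂O₅ = 9.31 / 53.5 = 17.4019%.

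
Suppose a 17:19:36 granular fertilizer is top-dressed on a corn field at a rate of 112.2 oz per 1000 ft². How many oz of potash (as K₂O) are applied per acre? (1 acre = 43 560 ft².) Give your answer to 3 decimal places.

1759.476 oz K₂O per acre

K₂O per 1000 ft² = 112.2 × 36% = 40.392 oz.
Convert to per acre: 40.392 × 43.56 = 1759.4755 oz.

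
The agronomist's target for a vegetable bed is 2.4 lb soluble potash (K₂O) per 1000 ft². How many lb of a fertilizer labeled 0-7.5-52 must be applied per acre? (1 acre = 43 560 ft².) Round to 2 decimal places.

Product per 1000 ft² = 2.4 / 52% = 4.61538 lb.
Convert to per acre: 4.61538 × 43.56 = 201.046 lb.

201.05 lb of product per acre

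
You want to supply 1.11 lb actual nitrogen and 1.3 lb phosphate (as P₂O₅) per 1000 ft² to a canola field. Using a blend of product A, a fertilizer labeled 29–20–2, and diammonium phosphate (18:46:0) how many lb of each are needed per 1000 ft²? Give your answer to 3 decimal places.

2.840 lb product A, 1.591 lb diammonium phosphate

Per-1000 ft² balance (a = product A, b = diammonium phosphate):
N: 0.29·a + 0.18·b = 1.11
P₂O₅: 0.2·a + 0.46·b = 1.3
Eliminate a: (row1) − 0.29/0.2·(row2) → -0.487·b = -0.775, so b = 1.59138.
Back-substitute: a = (1.11 − 0.18·1.59138) / 0.29 = 2.83984.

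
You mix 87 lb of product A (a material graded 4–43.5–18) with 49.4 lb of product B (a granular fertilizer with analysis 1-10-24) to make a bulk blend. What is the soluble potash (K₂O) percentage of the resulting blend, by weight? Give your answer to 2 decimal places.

20.17% K₂O

Total mass = 87 + 49.4 = 136.4 lb.
K₂O mass = 18%×87 + 24%×49.4 = 27.516 lb.
% K₂O = 27.516 / 136.4 = 20.173%.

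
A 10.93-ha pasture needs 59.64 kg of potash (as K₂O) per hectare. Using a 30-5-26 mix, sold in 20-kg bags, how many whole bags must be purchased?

126 bags

Product per hectare = 59.64 / 26% = 229.385 kg.
Total product = 229.385 × 10.93 = 2507.17 kg.
Bags = ⌈2507.17 / 20⌉ = 126.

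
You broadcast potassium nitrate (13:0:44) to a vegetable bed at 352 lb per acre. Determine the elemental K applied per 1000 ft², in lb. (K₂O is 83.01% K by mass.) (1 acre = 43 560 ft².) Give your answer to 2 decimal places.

K₂O per acre = 352 × 44% = 154.88 lb.
Elemental K = 154.88 × 0.8301 = 128.566 lb per acre.
Convert to per 1000 ft²: 128.566 × 0.0229568 = 2.95147 lb.

2.95 lb K per thousand sq ft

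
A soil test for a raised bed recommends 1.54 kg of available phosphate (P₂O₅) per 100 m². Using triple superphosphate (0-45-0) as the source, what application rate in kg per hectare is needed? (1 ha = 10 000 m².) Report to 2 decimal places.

Product per 100 m² = 1.54 / 45% = 3.42222 kg.
Convert to per hectare: 3.42222 × 100 = 342.222 kg.

342.22 kg of product per hectare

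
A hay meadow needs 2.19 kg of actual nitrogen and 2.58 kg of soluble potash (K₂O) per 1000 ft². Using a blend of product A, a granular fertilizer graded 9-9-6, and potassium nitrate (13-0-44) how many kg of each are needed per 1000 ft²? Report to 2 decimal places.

Per-1000 ft² balance (a = product A, b = potassium nitrate):
N: 0.09·a + 0.13·b = 2.19
K₂O: 0.06·a + 0.44·b = 2.58
Solving simultaneously: a = 19.7547, b = 3.16981.

19.75 kg product A, 3.17 kg potassium nitrate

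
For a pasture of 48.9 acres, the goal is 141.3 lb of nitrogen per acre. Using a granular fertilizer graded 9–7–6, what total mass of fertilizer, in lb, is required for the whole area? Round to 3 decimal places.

Product per acre = 141.3 / 9% = 1570 lb.
Total product = 1570 × 48.9 = 76773 lb.

76773.000 lb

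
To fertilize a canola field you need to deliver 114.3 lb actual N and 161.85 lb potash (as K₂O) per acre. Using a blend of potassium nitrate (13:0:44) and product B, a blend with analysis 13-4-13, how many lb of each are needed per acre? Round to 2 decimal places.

With a, b = lb per acre of potassium nitrate and product B:
N: 0.13·a + 0.13·b = 114.3
K₂O: 0.44·a + 0.13·b = 161.85
Eliminate a: (row1) − 0.13/0.44·(row2) → 0.0915909·b = 66.4807, so b = 725.844.
Back-substitute: a = (114.3 − 0.13·725.844) / 0.13 = 153.387.

153.39 lb potassium nitrate, 725.84 lb product B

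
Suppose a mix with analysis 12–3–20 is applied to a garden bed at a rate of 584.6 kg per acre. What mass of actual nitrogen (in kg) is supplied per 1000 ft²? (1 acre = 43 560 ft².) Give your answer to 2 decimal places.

1.61 kg N per thousand sq ft

nitrogen per acre = 584.6 × 12% = 70.152 kg.
Convert to per 1000 ft²: 70.152 × 0.0229568 = 1.61047 kg.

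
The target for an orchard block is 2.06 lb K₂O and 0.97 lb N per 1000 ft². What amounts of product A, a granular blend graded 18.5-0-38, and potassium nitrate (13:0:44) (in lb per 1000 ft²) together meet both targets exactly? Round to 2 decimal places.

4.97 lb product A, 0.39 lb potassium nitrate

Per-1000 ft² balance (a = product A, b = potassium nitrate):
K₂O: 0.38·a + 0.44·b = 2.06
N: 0.185·a + 0.13·b = 0.97
From row1: a = (2.06 − 0.44·b) / 0.38.
Into row2: 0.185·(2.06 − 0.44·b)/0.38 + 0.13·b = 0.97 → b = 0.390625, a = 4.96875.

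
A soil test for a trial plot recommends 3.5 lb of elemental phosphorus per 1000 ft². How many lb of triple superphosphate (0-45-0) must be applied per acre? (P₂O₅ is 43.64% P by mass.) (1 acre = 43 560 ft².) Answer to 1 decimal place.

As P₂O₅: 3.5 / 0.4364 = 8.02016 lb per 1000 ft².
Product per 1000 ft² = 8.02016 / 45% = 17.8226 lb.
Convert to per acre: 17.8226 × 43.56 = 776.352 lb.

776.4 lb of product per acre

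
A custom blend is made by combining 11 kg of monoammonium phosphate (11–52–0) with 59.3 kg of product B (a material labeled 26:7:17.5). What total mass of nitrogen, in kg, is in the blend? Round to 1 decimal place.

16.6 kg N

N mass = 11%×11 + 26%×59.3 = 16.628 kg.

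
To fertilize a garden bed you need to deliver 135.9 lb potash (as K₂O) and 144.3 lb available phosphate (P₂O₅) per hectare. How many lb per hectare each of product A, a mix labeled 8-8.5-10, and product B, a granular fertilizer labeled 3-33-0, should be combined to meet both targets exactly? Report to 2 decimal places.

Let a = lb of product A, b = lb of product B (per hectare).
K₂O: 0.1·a + 0·b = 135.9
P₂O₅: 0.085·a + 0.33·b = 144.3
Eliminate a: (row1) − 0.1/0.085·(row2) → -0.388235·b = -33.8647, so b = 87.2273.
Back-substitute: a = (135.9 − 0·87.2273) / 0.1 = 1359.

1359.00 lb product A, 87.23 lb product B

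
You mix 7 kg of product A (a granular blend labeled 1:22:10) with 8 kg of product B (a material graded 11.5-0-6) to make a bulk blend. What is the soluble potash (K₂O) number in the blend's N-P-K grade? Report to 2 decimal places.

Total mass = 7 + 8 = 15 kg.
K₂O mass = 10%×7 + 6%×8 = 1.18 kg.
% K₂O = 1.18 / 15 = 7.86667%.

7.87% K₂O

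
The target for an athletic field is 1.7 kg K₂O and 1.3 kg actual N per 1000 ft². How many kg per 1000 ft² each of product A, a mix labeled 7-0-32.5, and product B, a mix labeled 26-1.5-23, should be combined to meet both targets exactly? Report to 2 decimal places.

With a, b = kg per 1000 ft² of product A and product B:
K₂O: 0.325·a + 0.23·b = 1.7
N: 0.07·a + 0.26·b = 1.3
Solving simultaneously: a = 2.09064, b = 4.43713.

2.09 kg product A, 4.44 kg product B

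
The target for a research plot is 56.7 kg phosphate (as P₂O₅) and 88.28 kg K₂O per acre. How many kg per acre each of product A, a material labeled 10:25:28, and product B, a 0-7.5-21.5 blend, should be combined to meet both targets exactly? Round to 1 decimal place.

170.1 kg product A, 189.1 kg product B

Let a = kg of product A, b = kg of product B (per acre).
P₂O₅: 0.25·a + 0.075·b = 56.7
K₂O: 0.28·a + 0.215·b = 88.28
From row1: a = (56.7 − 0.075·b) / 0.25.
Into row2: 0.28·(56.7 − 0.075·b)/0.25 + 0.215·b = 88.28 → b = 189.13, a = 170.061.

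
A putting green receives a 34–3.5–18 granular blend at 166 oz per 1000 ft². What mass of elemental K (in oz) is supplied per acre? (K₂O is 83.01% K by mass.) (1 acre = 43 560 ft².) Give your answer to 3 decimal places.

K₂O per 1000 ft² = 166 × 18% = 29.88 oz.
Elemental K = 29.88 × 0.8301 = 24.8034 oz per 1000 ft².
Convert to per acre: 24.8034 × 43.56 = 1080.4356 oz.

1080.436 oz K per acre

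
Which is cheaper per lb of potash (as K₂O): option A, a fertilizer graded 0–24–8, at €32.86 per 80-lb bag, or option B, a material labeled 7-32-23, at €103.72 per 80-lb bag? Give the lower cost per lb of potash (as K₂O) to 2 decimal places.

€5.13 per lb K₂O (option A)

option A: K₂O per bag = 80 × 8% = 6.4 lb; cost = 32.86 / 6.4 = €5.1344/lb K₂O.
option B: K₂O per bag = 80 × 23% = 18.4 lb; cost = 103.72 / 18.4 = €5.6370/lb K₂O.
option A is cheaper.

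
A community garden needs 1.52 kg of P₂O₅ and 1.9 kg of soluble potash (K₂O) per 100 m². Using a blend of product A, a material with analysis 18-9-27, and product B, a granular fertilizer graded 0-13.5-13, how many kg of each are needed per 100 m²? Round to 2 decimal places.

2.38 kg product A, 9.67 kg product B

With a, b = kg per 100 m² of product A and product B:
P₂O₅: 0.09·a + 0.135·b = 1.52
K₂O: 0.27·a + 0.13·b = 1.9
Eliminate a: (row1) − 0.09/0.27·(row2) → 0.0916667·b = 0.886667, so b = 9.67273.
Back-substitute: a = (1.52 − 0.135·9.67273) / 0.09 = 2.3798.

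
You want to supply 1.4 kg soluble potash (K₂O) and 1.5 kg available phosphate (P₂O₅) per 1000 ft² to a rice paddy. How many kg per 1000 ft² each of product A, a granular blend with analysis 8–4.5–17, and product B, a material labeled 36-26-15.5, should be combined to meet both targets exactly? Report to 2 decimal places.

Per-1000 ft² balance (a = product A, b = product B):
K₂O: 0.17·a + 0.155·b = 1.4
P₂O₅: 0.045·a + 0.26·b = 1.5
Eliminate b: (row1) − 0.155/0.26·(row2) → 0.143173·a = 0.505769, so a = 3.53257.
Then b = (1.5 − 0.045·3.53257) / 0.26 = 5.15782.

3.53 kg product A, 5.16 kg product B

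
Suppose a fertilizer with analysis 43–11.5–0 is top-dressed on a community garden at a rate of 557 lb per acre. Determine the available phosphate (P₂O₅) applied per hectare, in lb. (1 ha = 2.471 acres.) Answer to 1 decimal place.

158.3 lb P₂O₅ per hectare

P₂O₅ per acre = 557 × 11.5% = 64.055 lb.
Convert to per hectare: 64.055 × 2.471 = 158.28 lb.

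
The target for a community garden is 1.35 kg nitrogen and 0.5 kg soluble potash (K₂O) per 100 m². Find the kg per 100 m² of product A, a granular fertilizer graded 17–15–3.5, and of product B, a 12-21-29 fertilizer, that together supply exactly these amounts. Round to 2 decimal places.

Per-100 m² balance (a = product A, b = product B):
N: 0.17·a + 0.12·b = 1.35
K₂O: 0.035·a + 0.29·b = 0.5
Eliminate a: (row1) − 0.17/0.035·(row2) → -1.28857·b = -1.07857, so b = 0.837029.
Back-substitute: a = (1.35 − 0.12·0.837029) / 0.17 = 7.35033.

7.35 kg product A, 0.84 kg product B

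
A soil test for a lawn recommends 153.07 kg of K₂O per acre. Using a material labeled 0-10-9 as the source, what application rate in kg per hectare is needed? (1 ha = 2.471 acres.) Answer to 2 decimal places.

Product per acre = 153.07 / 9% = 1700.78 kg.
Convert to per hectare: 1700.78 × 2.471 = 4202.622 kg.

4202.62 kg of product per hectare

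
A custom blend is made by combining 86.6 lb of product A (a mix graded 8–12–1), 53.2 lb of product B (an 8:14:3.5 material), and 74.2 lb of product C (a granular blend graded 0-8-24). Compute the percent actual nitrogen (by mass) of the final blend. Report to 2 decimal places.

5.23% N

Total mass = 86.6 + 53.2 + 74.2 = 214 lb.
N mass = 8%×86.6 + 8%×53.2 + 0%×74.2 = 11.184 lb.
% N = 11.184 / 214 = 5.22617%.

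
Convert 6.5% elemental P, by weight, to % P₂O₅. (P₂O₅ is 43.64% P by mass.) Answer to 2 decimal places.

14.89% P₂O₅

%P₂O₅ = 6.5 / 0.4364 = 14.8946%.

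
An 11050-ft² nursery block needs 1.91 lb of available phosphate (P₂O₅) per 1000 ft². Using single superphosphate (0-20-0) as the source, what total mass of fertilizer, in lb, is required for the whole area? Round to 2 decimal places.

105.53 lb

Product per 1000 ft² = 1.91 / 20% = 9.55 lb.
Total product = 9.55 × 11050 / 1000 = 105.527 lb.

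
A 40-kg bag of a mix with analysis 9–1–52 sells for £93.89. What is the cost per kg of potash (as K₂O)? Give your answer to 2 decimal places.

£4.51 per kg K₂O

K₂O in bag = 40 × 52% = 20.8 kg.
Cost per kg K₂O = £93.89 / 20.8 = £4.5139.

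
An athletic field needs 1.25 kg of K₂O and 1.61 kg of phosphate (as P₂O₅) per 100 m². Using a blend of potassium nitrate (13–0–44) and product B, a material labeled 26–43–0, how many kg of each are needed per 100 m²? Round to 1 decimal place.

2.8 kg potassium nitrate, 3.7 kg product B

With a, b = kg per 100 m² of potassium nitrate and product B:
K₂O: 0.44·a + 0·b = 1.25
P₂O₅: 0·a + 0.43·b = 1.61
Solving simultaneously: a = 2.84091, b = 3.74419.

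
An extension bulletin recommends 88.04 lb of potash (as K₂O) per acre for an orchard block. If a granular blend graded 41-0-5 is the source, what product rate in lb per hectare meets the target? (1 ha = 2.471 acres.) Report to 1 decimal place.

Product per acre = 88.04 / 5% = 1760.8 lb.
Convert to per hectare: 1760.8 × 2.471 = 4350.94 lb.

4350.9 lb of product per hectare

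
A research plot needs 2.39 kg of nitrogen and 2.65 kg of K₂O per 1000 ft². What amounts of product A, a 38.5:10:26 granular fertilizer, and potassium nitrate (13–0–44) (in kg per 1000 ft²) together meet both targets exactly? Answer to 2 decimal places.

5.21 kg product A, 2.94 kg potassium nitrate

Per-1000 ft² balance (a = product A, b = potassium nitrate):
N: 0.385·a + 0.13·b = 2.39
K₂O: 0.26·a + 0.44·b = 2.65
From row1: a = (2.39 − 0.13·b) / 0.385.
Into row2: 0.26·(2.39 − 0.13·b)/0.385 + 0.44·b = 2.65 → b = 2.94137, a = 5.2146.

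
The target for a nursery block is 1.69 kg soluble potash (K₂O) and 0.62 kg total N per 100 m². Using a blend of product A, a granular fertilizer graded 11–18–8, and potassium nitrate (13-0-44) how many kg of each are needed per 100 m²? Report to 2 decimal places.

1.40 kg product A, 3.59 kg potassium nitrate

Let a = kg of product A, b = kg of potassium nitrate (per 100 m²).
K₂O: 0.08·a + 0.44·b = 1.69
N: 0.11·a + 0.13·b = 0.62
Eliminate a: (row1) − 0.08/0.11·(row2) → 0.345455·b = 1.23909, so b = 3.58684.
Back-substitute: a = (1.69 − 0.44·3.58684) / 0.08 = 1.39737.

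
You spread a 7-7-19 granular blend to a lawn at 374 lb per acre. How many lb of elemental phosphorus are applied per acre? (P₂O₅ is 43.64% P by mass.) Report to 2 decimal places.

P₂O₅ per acre = 374 × 7% = 26.18 lb.
Elemental P = 26.18 × 0.4364 = 11.42495 lb per acre.

11.42 lb P per acre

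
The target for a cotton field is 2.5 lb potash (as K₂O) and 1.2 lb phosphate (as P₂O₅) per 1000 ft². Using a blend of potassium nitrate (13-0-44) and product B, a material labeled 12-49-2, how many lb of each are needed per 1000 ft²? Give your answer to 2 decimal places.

Per-1000 ft² balance (a = potassium nitrate, b = product B):
K₂O: 0.44·a + 0.02·b = 2.5
P₂O₅: 0·a + 0.49·b = 1.2
Solving simultaneously: a = 5.5705, b = 2.44898.

5.57 lb potassium nitrate, 2.45 lb product B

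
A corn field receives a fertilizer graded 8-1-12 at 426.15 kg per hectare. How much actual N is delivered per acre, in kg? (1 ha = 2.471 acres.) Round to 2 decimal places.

nitrogen per hectare = 426.15 × 8% = 34.092 kg.
Convert to per acre: 34.092 × 0.404694 = 13.7968 kg.

13.80 kg N per acre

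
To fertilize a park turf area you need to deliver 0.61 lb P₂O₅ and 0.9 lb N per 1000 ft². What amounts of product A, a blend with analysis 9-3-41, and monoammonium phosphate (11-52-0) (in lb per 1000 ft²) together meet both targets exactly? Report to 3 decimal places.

Per-1000 ft² balance (a = product A, b = monoammonium phosphate):
P₂O₅: 0.03·a + 0.52·b = 0.61
N: 0.09·a + 0.11·b = 0.9
From row1: a = (0.61 − 0.52·b) / 0.03.
Into row2: 0.09·(0.61 − 0.52·b)/0.03 + 0.11·b = 0.9 → b = 0.641379, a = 9.21609.

9.216 lb product A, 0.641 lb monoammonium phosphate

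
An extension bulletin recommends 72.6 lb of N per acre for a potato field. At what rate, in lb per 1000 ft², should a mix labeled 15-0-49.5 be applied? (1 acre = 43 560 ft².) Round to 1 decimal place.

11.1 lb of product per thousand sq ft

Product per acre = 72.6 / 15% = 484 lb.
Convert to per 1000 ft²: 484 × 0.0229568 = 11.1111 lb.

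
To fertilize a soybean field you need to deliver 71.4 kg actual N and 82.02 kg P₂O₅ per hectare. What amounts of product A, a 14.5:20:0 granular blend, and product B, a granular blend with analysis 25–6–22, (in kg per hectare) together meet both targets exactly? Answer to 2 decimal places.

392.76 kg product A, 57.80 kg product B

Per-hectare balance (a = product A, b = product B):
N: 0.145·a + 0.25·b = 71.4
P₂O₅: 0.2·a + 0.06·b = 82.02
Solving simultaneously: a = 392.7603, b = 57.799.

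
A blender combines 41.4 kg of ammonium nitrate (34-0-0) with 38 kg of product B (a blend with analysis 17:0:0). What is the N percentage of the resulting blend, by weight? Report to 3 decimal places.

Total mass = 41.4 + 38 = 79.4 kg.
N mass = 34%×41.4 + 17%×38 = 20.536 kg.
% N = 20.536 / 79.4 = 25.86398%.

25.864% N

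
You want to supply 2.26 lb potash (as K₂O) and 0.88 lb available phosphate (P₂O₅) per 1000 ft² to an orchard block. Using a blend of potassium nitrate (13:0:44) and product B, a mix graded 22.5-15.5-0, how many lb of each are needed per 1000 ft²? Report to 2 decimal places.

Let a = lb of potassium nitrate, b = lb of product B (per 1000 ft²).
K₂O: 0.44·a + 0·b = 2.26
P₂O₅: 0·a + 0.155·b = 0.88
Solving simultaneously: a = 5.13636, b = 5.67742.

5.14 lb potassium nitrate, 5.68 lb product B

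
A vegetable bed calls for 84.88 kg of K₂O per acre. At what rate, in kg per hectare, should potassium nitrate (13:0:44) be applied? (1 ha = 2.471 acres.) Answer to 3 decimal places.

476.678 kg of product per hectare

Product per acre = 84.88 / 44% = 192.909 kg.
Convert to per hectare: 192.909 × 2.471 = 476.6784 kg.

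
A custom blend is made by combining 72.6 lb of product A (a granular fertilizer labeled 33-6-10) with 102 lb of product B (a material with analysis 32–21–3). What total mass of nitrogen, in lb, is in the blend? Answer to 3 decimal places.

N mass = 33%×72.6 + 32%×102 = 56.598 lb.

56.598 lb N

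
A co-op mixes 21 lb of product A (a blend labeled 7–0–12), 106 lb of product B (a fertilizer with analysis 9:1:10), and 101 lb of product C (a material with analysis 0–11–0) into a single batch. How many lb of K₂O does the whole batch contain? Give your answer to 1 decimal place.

13.1 lb K₂O

K₂O mass = 12%×21 + 10%×106 + 0%×101 = 13.12 lb.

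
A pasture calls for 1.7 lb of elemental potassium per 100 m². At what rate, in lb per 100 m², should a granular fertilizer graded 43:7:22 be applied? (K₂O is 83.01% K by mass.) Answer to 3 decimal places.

9.309 lb of product per hundred sq m

As K₂O: 1.7 / 0.8301 = 2.04795 lb per 100 m².
Product per 100 m² = 2.04795 / 22% = 9.30885 lb.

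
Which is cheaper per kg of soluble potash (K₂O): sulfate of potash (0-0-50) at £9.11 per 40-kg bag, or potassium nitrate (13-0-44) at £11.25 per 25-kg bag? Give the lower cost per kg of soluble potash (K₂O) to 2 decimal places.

£0.46 per kg K₂O (sulfate of potash)

sulfate of potash: K₂O per bag = 40 × 50% = 20 kg; cost = 9.11 / 20 = £0.4555/kg K₂O.
potassium nitrate: K₂O per bag = 25 × 44% = 11 kg; cost = 11.25 / 11 = £1.0227/kg K₂O.
sulfate of potash is cheaper.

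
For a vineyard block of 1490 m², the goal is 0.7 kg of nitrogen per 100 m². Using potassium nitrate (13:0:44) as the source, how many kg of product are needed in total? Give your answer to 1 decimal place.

Product per 100 m² = 0.7 / 13% = 5.38462 kg.
Total product = 5.38462 × 1490 / 100 = 80.2308 kg.

80.2 kg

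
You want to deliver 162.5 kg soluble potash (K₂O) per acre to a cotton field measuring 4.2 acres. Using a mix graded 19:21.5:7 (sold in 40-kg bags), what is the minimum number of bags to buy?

244 bags

Product per acre = 162.5 / 7% = 2321.43 kg.
Total product = 2321.43 × 4.2 = 9750 kg.
Bags = ⌈9750 / 40⌉ = 244.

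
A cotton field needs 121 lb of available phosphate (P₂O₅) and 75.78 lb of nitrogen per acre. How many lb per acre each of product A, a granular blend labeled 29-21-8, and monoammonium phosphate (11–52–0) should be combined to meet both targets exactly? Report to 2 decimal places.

Let a = lb of product A, b = lb of monoammonium phosphate (per acre).
P₂O₅: 0.21·a + 0.52·b = 121
N: 0.29·a + 0.11·b = 75.78
Eliminate b: (row1) − 0.52/0.11·(row2) → -1.16091·a = -237.233, so a = 204.351.
Then b = (75.78 − 0.29·204.351) / 0.11 = 150.166.

204.35 lb product A, 150.17 lb monoammonium phosphate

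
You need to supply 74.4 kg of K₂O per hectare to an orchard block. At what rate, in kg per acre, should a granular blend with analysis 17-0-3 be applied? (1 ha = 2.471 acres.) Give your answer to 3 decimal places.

1003.642 kg of product per acre

Product per hectare = 74.4 / 3% = 2480 kg.
Convert to per acre: 2480 × 0.404694 = 1003.6423 kg.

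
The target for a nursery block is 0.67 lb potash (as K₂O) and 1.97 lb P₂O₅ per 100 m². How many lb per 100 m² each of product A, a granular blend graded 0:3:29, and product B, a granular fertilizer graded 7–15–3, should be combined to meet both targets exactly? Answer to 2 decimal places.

With a, b = lb per 100 m² of product A and product B:
K₂O: 0.29·a + 0.03·b = 0.67
P₂O₅: 0.03·a + 0.15·b = 1.97
Eliminate b: (row1) − 0.03/0.15·(row2) → 0.284·a = 0.276, so a = 0.971831.
Then b = (1.97 − 0.03·0.971831) / 0.15 = 12.939.

0.97 lb product A, 12.94 lb product B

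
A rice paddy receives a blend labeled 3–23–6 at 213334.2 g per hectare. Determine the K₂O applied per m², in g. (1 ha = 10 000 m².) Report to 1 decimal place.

1.3 g K₂O per sq m

K₂O per hectare = 213334.2 × 6% = 12800.1 g.
Convert to per m²: 12800.1 × 0.0001 = 1.28001 g.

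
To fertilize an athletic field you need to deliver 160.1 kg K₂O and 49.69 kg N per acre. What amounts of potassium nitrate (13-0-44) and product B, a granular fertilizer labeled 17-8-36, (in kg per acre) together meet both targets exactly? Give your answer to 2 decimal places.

With a, b = kg per acre of potassium nitrate and product B:
K₂O: 0.44·a + 0.36·b = 160.1
N: 0.13·a + 0.17·b = 49.69
Eliminate b: (row1) − 0.36/0.17·(row2) → 0.164706·a = 54.8741, so a = 333.164.
Then b = (49.69 − 0.13·333.164) / 0.17 = 37.5214.

333.16 kg potassium nitrate, 37.52 kg product B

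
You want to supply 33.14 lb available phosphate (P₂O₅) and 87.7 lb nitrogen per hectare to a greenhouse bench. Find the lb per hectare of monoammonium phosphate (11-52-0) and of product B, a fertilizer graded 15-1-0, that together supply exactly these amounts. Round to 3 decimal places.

53.238 lb monoammonium phosphate, 545.625 lb product B

With a, b = lb per hectare of monoammonium phosphate and product B:
P₂O₅: 0.52·a + 0.01·b = 33.14
N: 0.11·a + 0.15·b = 87.7
Solving simultaneously: a = 53.23797, b = 545.62549.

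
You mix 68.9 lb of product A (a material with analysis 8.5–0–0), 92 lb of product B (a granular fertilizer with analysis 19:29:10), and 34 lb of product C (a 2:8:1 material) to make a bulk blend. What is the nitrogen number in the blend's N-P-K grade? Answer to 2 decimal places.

12.32% N

Total mass = 68.9 + 92 + 34 = 194.9 lb.
N mass = 8.5%×68.9 + 19%×92 + 2%×34 = 24.0165 lb.
% N = 24.0165 / 194.9 = 12.3225%.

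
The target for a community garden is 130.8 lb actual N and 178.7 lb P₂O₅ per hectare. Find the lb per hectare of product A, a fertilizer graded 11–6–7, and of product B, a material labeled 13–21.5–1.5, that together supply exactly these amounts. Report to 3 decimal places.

Let a = lb of product A, b = lb of product B (per hectare).
N: 0.11·a + 0.13·b = 130.8
P₂O₅: 0.06·a + 0.215·b = 178.7
Eliminate a: (row1) − 0.11/0.06·(row2) → -0.264167·b = -196.817, so b = 745.0473.
Back-substitute: a = (130.8 − 0.13·745.0473) / 0.11 = 308.5804.

308.580 lb product A, 745.047 lb product B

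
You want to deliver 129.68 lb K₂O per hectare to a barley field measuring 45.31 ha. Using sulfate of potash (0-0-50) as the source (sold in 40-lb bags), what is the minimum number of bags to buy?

Product per hectare = 129.68 / 50% = 259.36 lb.
Total product = 259.36 × 45.31 = 11751.6 lb.
Bags = ⌈11751.6 / 40⌉ = 294.

294 bags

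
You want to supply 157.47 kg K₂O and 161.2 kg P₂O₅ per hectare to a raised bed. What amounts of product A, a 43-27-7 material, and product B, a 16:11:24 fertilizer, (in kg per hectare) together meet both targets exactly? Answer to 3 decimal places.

Per-hectare balance (a = product A, b = product B):
K₂O: 0.07·a + 0.24·b = 157.47
P₂O₅: 0.27·a + 0.11·b = 161.2
From row1: a = (157.47 − 0.24·b) / 0.07.
Into row2: 0.27·(157.47 − 0.24·b)/0.07 + 0.11·b = 161.2 → b = 546.98599, a = 374.1909.

374.191 kg product A, 546.986 kg product B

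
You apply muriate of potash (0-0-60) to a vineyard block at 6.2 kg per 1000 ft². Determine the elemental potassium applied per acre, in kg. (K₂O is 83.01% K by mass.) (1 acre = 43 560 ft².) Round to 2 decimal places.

134.51 kg K per acre

K₂O per 1000 ft² = 6.2 × 60% = 3.72 kg.
Elemental K = 3.72 × 0.8301 = 3.08797 kg per 1000 ft².
Convert to per acre: 3.08797 × 43.56 = 134.512 kg.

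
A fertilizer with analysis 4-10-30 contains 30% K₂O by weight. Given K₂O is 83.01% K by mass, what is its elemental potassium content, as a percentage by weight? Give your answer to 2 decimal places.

24.90% K

%K = 30 × 0.8301 = 24.903%.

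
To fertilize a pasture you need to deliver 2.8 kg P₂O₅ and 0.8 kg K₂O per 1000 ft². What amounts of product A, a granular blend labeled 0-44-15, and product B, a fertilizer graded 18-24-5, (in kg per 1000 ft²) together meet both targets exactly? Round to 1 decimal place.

3.7 kg product A, 4.9 kg product B

Per-1000 ft² balance (a = product A, b = product B):
P₂O₅: 0.44·a + 0.24·b = 2.8
K₂O: 0.15·a + 0.05·b = 0.8
Solving simultaneously: a = 3.71429, b = 4.85714.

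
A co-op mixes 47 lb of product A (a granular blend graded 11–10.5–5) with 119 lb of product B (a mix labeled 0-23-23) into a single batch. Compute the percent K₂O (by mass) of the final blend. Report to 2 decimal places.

Total mass = 47 + 119 = 166 lb.
K₂O mass = 5%×47 + 23%×119 = 29.72 lb.
% K₂O = 29.72 / 166 = 17.9036%.

17.90% K₂O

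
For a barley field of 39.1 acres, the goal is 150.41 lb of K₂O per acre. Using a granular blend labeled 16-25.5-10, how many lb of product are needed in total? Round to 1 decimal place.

58810.3 lb

Product per acre = 150.41 / 10% = 1504.1 lb.
Total product = 1504.1 × 39.1 = 58810.31 lb.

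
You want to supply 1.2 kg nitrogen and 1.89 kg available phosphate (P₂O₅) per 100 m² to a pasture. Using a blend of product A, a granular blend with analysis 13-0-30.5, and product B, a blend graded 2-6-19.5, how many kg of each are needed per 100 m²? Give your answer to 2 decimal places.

4.38 kg product A, 31.50 kg product B

Per-100 m² balance (a = product A, b = product B):
N: 0.13·a + 0.02·b = 1.2
P₂O₅: 0·a + 0.06·b = 1.89
Solving simultaneously: a = 4.38462, b = 31.5.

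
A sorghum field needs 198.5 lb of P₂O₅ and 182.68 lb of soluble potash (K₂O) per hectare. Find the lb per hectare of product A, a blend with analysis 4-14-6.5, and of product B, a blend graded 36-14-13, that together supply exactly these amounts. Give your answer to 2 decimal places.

With a, b = lb per hectare of product A and product B:
P₂O₅: 0.14·a + 0.14·b = 198.5
K₂O: 0.065·a + 0.13·b = 182.68
Eliminate a: (row1) − 0.14/0.065·(row2) → -0.14·b = -194.965, so b = 1392.604.
Back-substitute: a = (198.5 − 0.14·1392.604) / 0.14 = 25.2527.

25.25 lb product A, 1392.60 lb product B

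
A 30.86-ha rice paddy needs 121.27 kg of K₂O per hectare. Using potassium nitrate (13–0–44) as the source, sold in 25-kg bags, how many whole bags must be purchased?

341 bags

Product per hectare = 121.27 / 44% = 275.614 kg.
Total product = 275.614 × 30.86 = 8505.44 kg.
Bags = ⌈8505.44 / 25⌉ = 341.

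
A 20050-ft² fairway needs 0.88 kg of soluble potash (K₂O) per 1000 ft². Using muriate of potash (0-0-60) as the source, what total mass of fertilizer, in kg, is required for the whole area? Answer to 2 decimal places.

Product per 1000 ft² = 0.88 / 60% = 1.46667 kg.
Total product = 1.46667 × 20050 / 1000 = 29.4067 kg.

29.41 kg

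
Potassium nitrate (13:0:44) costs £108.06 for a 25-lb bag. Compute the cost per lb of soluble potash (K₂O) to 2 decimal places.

£9.82 per lb K₂O

K₂O in bag = 25 × 44% = 11 lb.
Cost per lb K₂O = £108.06 / 11 = £9.8236.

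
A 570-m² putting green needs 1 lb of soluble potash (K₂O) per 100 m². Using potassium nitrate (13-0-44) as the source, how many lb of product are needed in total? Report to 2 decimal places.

12.95 lb

Product per 100 m² = 1 / 44% = 2.27273 lb.
Total product = 2.27273 × 570 / 100 = 12.9545 lb.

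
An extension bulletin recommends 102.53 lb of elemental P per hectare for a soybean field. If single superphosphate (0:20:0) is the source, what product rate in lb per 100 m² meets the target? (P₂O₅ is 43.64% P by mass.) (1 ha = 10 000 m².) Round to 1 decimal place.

11.7 lb of product per hundred sq m

As P₂O₅: 102.53 / 0.4364 = 234.945 lb per hectare.
Product per hectare = 234.945 / 20% = 1174.73 lb.
Convert to per 100 m²: 1174.73 × 0.01 = 11.7473 lb.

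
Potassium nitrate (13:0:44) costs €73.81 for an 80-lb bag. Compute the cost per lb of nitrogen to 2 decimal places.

€7.10 per lb N

N in bag = 80 × 13% = 10.4 lb.
Cost per lb N = €73.81 / 10.4 = €7.0971.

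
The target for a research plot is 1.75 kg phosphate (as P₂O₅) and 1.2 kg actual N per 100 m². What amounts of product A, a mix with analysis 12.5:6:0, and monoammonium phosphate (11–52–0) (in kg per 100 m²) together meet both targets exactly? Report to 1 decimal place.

Let a = kg of product A, b = kg of monoammonium phosphate (per 100 m²).
P₂O₅: 0.06·a + 0.52·b = 1.75
N: 0.125·a + 0.11·b = 1.2
Eliminate b: (row1) − 0.52/0.11·(row2) → -0.530909·a = -3.92273, so a = 7.3887.
Then b = (1.2 − 0.125·7.3887) / 0.11 = 2.51284.

7.4 kg product A, 2.5 kg monoammonium phosphate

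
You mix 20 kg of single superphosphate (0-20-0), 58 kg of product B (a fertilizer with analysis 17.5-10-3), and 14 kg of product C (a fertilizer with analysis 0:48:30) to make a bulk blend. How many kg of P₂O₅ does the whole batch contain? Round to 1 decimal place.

P₂O₅ mass = 20%×20 + 10%×58 + 48%×14 = 16.52 kg.

16.5 kg P₂O₅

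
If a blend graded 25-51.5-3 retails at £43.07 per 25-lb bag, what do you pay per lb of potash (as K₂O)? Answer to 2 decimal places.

£57.43 per lb K₂O

K₂O in bag = 25 × 3% = 0.75 lb.
Cost per lb K₂O = £43.07 / 0.75 = £57.4267.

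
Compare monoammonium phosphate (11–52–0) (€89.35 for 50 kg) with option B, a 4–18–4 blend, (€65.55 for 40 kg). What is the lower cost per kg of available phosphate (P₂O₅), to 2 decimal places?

€3.44 per kg P₂O₅ (monoammonium phosphate)

monoammonium phosphate: P₂O₅ per bag = 50 × 52% = 26 kg; cost = 89.35 / 26 = €3.4365/kg P₂O₅.
option B: P₂O₅ per bag = 40 × 18% = 7.2 kg; cost = 65.55 / 7.2 = €9.1042/kg P₂O₅.
monoammonium phosphate is cheaper.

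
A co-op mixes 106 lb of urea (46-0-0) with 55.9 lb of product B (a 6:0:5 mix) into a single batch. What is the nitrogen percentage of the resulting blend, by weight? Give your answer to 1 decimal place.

Total mass = 106 + 55.9 = 161.9 lb.
N mass = 46%×106 + 6%×55.9 = 52.114 lb.
% N = 52.114 / 161.9 = 32.189%.

32.2% N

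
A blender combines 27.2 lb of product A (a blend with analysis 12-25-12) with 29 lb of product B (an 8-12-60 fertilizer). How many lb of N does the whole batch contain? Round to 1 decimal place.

5.6 lb N

N mass = 12%×27.2 + 8%×29 = 5.584 lb.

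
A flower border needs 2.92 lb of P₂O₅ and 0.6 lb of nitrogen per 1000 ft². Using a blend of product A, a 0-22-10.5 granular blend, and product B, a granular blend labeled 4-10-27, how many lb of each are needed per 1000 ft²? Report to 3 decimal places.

Per-1000 ft² balance (a = product A, b = product B):
P₂O₅: 0.22·a + 0.1·b = 2.92
N: 0·a + 0.04·b = 0.6
Solving simultaneously: a = 6.45455, b = 15.

6.455 lb product A, 15.000 lb product B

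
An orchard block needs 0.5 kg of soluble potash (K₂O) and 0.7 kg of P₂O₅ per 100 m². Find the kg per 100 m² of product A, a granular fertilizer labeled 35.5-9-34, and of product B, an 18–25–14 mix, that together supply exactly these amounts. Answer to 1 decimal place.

Per-100 m² balance (a = product A, b = product B):
K₂O: 0.34·a + 0.14·b = 0.5
P₂O₅: 0.09·a + 0.25·b = 0.7
Eliminate a: (row1) − 0.34/0.09·(row2) → -0.804444·b = -2.14444, so b = 2.66575.
Back-substitute: a = (0.5 − 0.14·2.66575) / 0.34 = 0.372928.

0.4 kg product A, 2.7 kg product B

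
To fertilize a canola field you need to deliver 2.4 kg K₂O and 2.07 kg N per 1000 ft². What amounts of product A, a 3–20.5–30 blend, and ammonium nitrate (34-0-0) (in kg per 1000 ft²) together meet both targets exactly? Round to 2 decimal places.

Per-1000 ft² balance (a = product A, b = ammonium nitrate):
K₂O: 0.3·a + 0·b = 2.4
N: 0.03·a + 0.34·b = 2.07
From row1: a = (2.4 − 0·b) / 0.3.
Into row2: 0.03·(2.4 − 0·b)/0.3 + 0.34·b = 2.07 → b = 5.38235, a = 8.

8.00 kg product A, 5.38 kg ammonium nitrate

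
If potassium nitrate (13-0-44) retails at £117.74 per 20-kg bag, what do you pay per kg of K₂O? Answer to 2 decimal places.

£13.38 per kg K₂O

K₂O in bag = 20 × 44% = 8.8 kg.
Cost per kg K₂O = £117.74 / 8.8 = £13.3795.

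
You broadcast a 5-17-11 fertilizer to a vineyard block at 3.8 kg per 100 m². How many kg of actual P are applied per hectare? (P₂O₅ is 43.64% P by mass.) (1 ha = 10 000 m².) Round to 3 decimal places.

P₂O₅ per 100 m² = 3.8 × 17% = 0.646 kg.
Elemental P = 0.646 × 0.4364 = 0.281914 kg per 100 m².
Convert to per hectare: 0.281914 × 100 = 28.1914 kg.

28.191 kg P per hectare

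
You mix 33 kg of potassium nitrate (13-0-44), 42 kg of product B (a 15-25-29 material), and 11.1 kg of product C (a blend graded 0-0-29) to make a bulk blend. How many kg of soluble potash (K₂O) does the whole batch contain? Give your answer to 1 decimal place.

K₂O mass = 44%×33 + 29%×42 + 29%×11.1 = 29.919 kg.

29.9 kg K₂O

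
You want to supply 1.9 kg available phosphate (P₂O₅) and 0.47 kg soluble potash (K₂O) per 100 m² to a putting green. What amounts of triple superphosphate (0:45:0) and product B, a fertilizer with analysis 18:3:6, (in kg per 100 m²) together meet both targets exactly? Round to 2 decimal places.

With a, b = kg per 100 m² of triple superphosphate and product B:
P₂O₅: 0.45·a + 0.03·b = 1.9
K₂O: 0·a + 0.06·b = 0.47
Solving simultaneously: a = 3.7, b = 7.83333.

3.70 kg triple superphosphate, 7.83 kg product B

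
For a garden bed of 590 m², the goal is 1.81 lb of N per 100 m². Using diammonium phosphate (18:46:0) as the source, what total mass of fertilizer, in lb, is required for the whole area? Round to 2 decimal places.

Product per 100 m² = 1.81 / 18% = 10.0556 lb.
Total product = 10.0556 × 590 / 100 = 59.3278 lb.

59.33 lb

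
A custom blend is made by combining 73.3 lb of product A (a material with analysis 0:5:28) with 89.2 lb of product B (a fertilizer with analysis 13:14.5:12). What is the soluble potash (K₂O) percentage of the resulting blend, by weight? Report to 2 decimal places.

19.22% K₂O

Total mass = 73.3 + 89.2 = 162.5 lb.
K₂O mass = 28%×73.3 + 12%×89.2 = 31.228 lb.
% K₂O = 31.228 / 162.5 = 19.2172%.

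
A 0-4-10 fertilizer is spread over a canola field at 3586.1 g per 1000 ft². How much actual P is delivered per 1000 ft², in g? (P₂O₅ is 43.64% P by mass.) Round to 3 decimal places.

P₂O₅ per 1000 ft² = 3586.1 × 4% = 143.444 g.
Elemental P = 143.444 × 0.4364 = 62.59896 g per 1000 ft².

62.599 g P per thousand sq ft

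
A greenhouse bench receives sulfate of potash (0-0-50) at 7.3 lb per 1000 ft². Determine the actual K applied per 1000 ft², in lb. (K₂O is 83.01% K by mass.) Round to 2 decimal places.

3.03 lb K per thousand sq ft

K₂O per 1000 ft² = 7.3 × 50% = 3.65 lb.
Elemental K = 3.65 × 0.8301 = 3.02986 lb per 1000 ft².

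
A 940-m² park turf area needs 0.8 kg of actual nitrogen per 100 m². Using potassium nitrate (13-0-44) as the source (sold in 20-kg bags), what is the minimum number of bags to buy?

Product per 100 m² = 0.8 / 13% = 6.15385 kg.
Total product = 6.15385 × 940 / 100 = 57.8462 kg.
Bags = ⌈57.8462 / 20⌉ = 3.

3 bags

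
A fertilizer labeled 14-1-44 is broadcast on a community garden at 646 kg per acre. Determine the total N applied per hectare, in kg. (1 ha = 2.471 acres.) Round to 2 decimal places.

nitrogen per acre = 646 × 14% = 90.44 kg.
Convert to per hectare: 90.44 × 2.471 = 223.477 kg.

223.48 kg N per hectare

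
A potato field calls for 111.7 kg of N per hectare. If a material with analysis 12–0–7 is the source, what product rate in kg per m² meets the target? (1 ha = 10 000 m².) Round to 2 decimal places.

0.09 kg of product per sq m

Product per hectare = 111.7 / 12% = 930.833 kg.
Convert to per m²: 930.833 × 0.0001 = 0.0930833 kg.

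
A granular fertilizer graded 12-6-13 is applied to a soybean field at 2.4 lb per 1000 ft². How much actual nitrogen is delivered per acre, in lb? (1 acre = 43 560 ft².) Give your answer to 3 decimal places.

nitrogen per 1000 ft² = 2.4 × 12% = 0.288 lb.
Convert to per acre: 0.288 × 43.56 = 12.5453 lb.

12.545 lb N per acre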